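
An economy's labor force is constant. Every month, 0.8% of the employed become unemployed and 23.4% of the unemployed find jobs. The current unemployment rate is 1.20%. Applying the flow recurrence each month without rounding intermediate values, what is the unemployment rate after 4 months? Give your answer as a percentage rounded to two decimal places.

With a fixed labor force, u_{t+1} = u_t + s·(1−u_t) − f·u_t = u_t·(1−s−f) + s.
Here 1−s−f = 0.758 and s = 0.008.
u_1 = 0.012000 × 0.758 + 0.008 = 0.017096.
u_2 = 0.017096 × 0.758 + 0.008 = 0.020959.
u_3 = 0.020959 × 0.758 + 0.008 = 0.023887.
u_4 = 0.023887 × 0.758 + 0.008 = 0.026106.

Unemployment rate after four months ≈ 2.61%.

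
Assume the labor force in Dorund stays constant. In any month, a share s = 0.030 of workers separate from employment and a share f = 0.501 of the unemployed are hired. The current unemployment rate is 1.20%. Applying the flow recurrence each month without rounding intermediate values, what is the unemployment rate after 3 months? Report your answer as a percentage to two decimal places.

Unemployment rate after three months ≈ 5.19%.

With a fixed labor force, u_{t+1} = u_t + s·(1−u_t) − f·u_t = u_t·(1−s−f) + s.
Here 1−s−f = 0.469 and s = 0.030.
u_1 = 0.012000 × 0.469 + 0.030 = 0.035628.
u_2 = 0.035628 × 0.469 + 0.030 = 0.046710.
u_3 = 0.046710 × 0.469 + 0.030 = 0.051907.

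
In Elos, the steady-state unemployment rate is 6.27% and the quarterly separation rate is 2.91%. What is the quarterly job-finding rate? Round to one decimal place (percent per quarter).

From u* = s/(s+f): f = s·(1−u)/u.
f = 2.91 × (1 − 0.0627) / 0.0627 = 2.7275 / 0.0627 ≈ 43.5% per quarter.

Job-finding rate ≈ 43.5% per quarter.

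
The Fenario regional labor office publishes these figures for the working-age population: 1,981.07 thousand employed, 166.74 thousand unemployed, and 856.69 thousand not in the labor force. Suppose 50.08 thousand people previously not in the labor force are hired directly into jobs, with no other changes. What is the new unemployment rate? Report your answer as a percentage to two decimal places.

Initially, labor force = 1,981.07 + 166.74 = 2,147.81 thousand, so u = 166.74/2,147.81 = 7.76%.
After the change, employed and labor force both rise by 50.08; unemployed unchanged → E = 2,031.15, U = 166.74, labor force = 2,197.89 thousand.
New unemployment rate = 166.74 / 2,197.89 = 7.59%.

New unemployment rate ≈ 7.59%.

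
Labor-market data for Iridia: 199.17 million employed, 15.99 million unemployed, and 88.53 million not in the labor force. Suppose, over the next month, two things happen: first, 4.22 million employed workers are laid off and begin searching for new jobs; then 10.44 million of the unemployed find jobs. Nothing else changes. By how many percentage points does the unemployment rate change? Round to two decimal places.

The unemployment rate changes by −2.89 percentage points.

Initially, labor force = 199.17 + 15.99 = 215.16 million, so u = 15.99/215.16 = 7.43%.
After the first change, employed falls and unemployed rises by 4.22; labor force unchanged → E = 194.95, U = 20.21, labor force = 215.16 million.
After the second change, unemployed falls and employed rises by 10.44; labor force unchanged → E = 205.39, U = 9.77, labor force = 215.16 million.
New unemployment rate = 9.77 / 215.16 = 4.54%.
Change = 4.54% − 7.43% = −2.89 percentage points.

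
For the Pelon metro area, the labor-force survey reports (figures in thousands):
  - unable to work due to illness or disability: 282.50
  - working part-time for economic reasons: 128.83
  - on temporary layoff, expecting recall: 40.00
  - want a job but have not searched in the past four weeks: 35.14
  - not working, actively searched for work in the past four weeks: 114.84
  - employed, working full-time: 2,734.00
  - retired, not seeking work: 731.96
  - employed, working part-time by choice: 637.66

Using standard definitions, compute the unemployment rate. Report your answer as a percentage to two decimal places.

Unemployment rate ≈ 4.24%.

Employed = 128.83 + 2,734.00 + 637.66 = 3,500.49 thousand (anyone who worked, including part-time for economic reasons, counts as employed).
Unemployed = 40.00 + 114.84 = 154.84 thousand (jobless and actively searching, or on temporary layoff).
Labor force = 3,500.49 + 154.84 = 3,655.33 thousand.
Unemployment rate = 154.84 / 3,655.33 = 4.24%.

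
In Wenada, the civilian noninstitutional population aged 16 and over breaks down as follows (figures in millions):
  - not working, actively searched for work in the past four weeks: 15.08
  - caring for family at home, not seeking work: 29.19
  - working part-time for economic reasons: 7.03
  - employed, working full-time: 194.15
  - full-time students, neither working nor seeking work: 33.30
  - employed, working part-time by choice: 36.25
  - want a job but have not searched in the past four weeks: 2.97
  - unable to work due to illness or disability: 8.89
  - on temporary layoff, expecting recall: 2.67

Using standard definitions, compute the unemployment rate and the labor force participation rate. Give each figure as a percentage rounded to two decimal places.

Employed = 7.03 + 194.15 + 36.25 = 237.43 million (anyone who worked, including part-time for economic reasons, counts as employed).
Unemployed = 15.08 + 2.67 = 17.75 million (jobless and actively searching, or on temporary layoff).
Labor force = 237.43 + 17.75 = 255.18 million.
Not in labor force = 29.19 + 33.30 + 2.97 + 8.89 = 74.35 million (those not working and not actively searching are outside the labor force — including those who want a job but have given up searching).
Civilian working-age population = 255.18 + 74.35 = 329.53 million.
Unemployment rate = 17.75 / 255.18 = 6.96%.
Labor force participation rate = 255.18 / 329.53 = 77.44%.

Unemployment rate ≈ 6.96%; labor force participation rate ≈ 77.44%.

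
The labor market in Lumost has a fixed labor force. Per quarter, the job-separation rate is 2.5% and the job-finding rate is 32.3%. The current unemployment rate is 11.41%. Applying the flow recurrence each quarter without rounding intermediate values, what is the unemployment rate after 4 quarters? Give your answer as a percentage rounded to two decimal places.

With a fixed labor force, u_{t+1} = u_t + s·(1−u_t) − f·u_t = u_t·(1−s−f) + s.
Here 1−s−f = 0.652 and s = 0.025.
u_1 = 0.114100 × 0.652 + 0.025 = 0.099393.
u_2 = 0.099393 × 0.652 + 0.025 = 0.089804.
u_3 = 0.089804 × 0.652 + 0.025 = 0.083552.
u_4 = 0.083552 × 0.652 + 0.025 = 0.079476.

Unemployment rate after four quarters ≈ 7.95%.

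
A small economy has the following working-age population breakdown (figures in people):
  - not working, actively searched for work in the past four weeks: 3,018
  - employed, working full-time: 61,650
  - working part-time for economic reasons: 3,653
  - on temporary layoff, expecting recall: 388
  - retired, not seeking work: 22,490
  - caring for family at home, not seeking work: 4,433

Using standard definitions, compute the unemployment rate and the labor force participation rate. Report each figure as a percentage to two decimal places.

Unemployment rate ≈ 4.96%; labor force participation rate ≈ 71.85%.

Employed = 61,650 + 3,653 = 65,303 (anyone who worked, including part-time for economic reasons, counts as employed).
Unemployed = 3,018 + 388 = 3,406 (jobless and actively searching, or on temporary layoff).
Labor force = 65,303 + 3,406 = 68,709.
Not in labor force = 22,490 + 4,433 = 26,923 (those not working and not actively searching are outside the labor force).
Civilian working-age population = 68,709 + 26,923 = 95,632.
Unemployment rate = 3,406 / 68,709 = 4.96%.
Labor force participation rate = 68,709 / 95,632 = 71.85%.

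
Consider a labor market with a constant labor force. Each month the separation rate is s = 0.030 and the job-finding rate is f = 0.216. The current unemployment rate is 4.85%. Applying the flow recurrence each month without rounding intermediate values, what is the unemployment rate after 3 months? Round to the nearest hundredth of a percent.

Unemployment rate after three months ≈ 9.05%.

With a fixed labor force, u_{t+1} = u_t + s·(1−u_t) − f·u_t = u_t·(1−s−f) + s.
Here 1−s−f = 0.754 and s = 0.030.
u_1 = 0.048500 × 0.754 + 0.030 = 0.066569.
u_2 = 0.066569 × 0.754 + 0.030 = 0.080193.
u_3 = 0.080193 × 0.754 + 0.030 = 0.090466.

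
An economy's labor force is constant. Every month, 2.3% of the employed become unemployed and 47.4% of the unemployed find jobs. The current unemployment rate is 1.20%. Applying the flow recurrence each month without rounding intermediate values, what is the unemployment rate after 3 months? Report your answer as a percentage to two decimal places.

With a fixed labor force, u_{t+1} = u_t + s·(1−u_t) − f·u_t = u_t·(1−s−f) + s.
Here 1−s−f = 0.503 and s = 0.023.
u_1 = 0.012000 × 0.503 + 0.023 = 0.029036.
u_2 = 0.029036 × 0.503 + 0.023 = 0.037605.
u_3 = 0.037605 × 0.503 + 0.023 = 0.041915.

Unemployment rate after three months ≈ 4.19%.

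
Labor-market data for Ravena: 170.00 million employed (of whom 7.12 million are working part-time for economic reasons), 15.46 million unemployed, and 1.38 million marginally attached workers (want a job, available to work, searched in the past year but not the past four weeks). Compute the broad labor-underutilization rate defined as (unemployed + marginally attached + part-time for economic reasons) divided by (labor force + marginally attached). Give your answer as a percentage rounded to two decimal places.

Broad underutilization rate ≈ 12.82%.

Labor force = 170.00 + 15.46 = 185.46 million.
Numerator = 15.46 + 1.38 + 7.12 = 23.96 million.
Denominator = 185.46 + 1.38 = 186.84 million.
Broad rate = 23.96 / 186.84 = 12.82%.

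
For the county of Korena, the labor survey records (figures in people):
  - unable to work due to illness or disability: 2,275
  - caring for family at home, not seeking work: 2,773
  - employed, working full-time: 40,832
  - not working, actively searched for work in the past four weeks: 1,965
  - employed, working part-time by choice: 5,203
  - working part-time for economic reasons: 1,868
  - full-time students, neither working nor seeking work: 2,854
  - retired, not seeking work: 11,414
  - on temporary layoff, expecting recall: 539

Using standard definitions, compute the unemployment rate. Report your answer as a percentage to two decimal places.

Unemployment rate ≈ 4.97%.

Employed = 40,832 + 5,203 + 1,868 = 47,903 (anyone who worked, including part-time for economic reasons, counts as employed).
Unemployed = 1,965 + 539 = 2,504 (jobless and actively searching, or on temporary layoff).
Labor force = 47,903 + 2,504 = 50,407.
Unemployment rate = 2,504 / 50,407 = 4.97%.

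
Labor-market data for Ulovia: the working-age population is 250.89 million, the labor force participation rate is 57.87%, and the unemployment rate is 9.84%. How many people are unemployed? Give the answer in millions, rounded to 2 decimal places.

About 14.29 million are unemployed.

Labor force = 0.5787 × 250.89 = 145.19 million.
Unemployed = 0.0984 × 145.19 ≈ 14.29 million.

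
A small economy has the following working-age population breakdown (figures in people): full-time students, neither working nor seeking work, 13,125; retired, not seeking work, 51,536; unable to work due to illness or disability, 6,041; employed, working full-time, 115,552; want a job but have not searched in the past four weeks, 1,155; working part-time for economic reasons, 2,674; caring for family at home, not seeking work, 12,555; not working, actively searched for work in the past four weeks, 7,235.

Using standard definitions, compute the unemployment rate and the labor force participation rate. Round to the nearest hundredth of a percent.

Unemployment rate ≈ 5.77%; labor force participation rate ≈ 59.78%.

Employed = 115,552 + 2,674 = 118,226 (anyone who worked, including part-time for economic reasons, counts as employed).
Unemployed = 7,235.
Labor force = 118,226 + 7,235 = 125,461.
Not in labor force = 13,125 + 51,536 + 6,041 + 1,155 + 12,555 = 84,412 (those not working and not actively searching are outside the labor force — including those who want a job but have given up searching).
Civilian working-age population = 125,461 + 84,412 = 209,873.
Unemployment rate = 7,235 / 125,461 = 5.77%.
Labor force participation rate = 125,461 / 209,873 = 59.78%.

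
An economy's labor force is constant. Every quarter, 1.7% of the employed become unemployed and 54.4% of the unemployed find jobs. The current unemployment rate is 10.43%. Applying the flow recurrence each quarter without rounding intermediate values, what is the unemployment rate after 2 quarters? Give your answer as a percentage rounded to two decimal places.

Unemployment rate after two quarters ≈ 4.46%.

With a fixed labor force, u_{t+1} = u_t + s·(1−u_t) − f·u_t = u_t·(1−s−f) + s.
Here 1−s−f = 0.439 and s = 0.017.
u_1 = 0.104300 × 0.439 + 0.017 = 0.062788.
u_2 = 0.062788 × 0.439 + 0.017 = 0.044564.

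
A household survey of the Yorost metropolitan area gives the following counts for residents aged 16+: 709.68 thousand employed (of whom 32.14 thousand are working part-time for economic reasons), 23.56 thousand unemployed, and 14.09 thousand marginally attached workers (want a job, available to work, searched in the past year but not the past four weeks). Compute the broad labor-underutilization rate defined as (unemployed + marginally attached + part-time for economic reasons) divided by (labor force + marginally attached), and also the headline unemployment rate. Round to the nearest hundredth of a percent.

Labor force = 709.68 + 23.56 = 733.24 thousand.
Numerator = 23.56 + 14.09 + 32.14 = 69.79 thousand.
Denominator = 733.24 + 14.09 = 747.33 thousand.
Broad rate = 69.79 / 747.33 = 9.34%.
Headline unemployment rate = 23.56 / 733.24 = 3.21%.

Broad underutilization rate ≈ 9.34%; headline unemployment rate ≈ 3.21%.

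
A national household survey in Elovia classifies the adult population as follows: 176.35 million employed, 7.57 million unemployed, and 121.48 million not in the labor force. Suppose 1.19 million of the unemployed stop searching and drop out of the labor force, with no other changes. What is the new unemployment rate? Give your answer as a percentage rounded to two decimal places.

Initially, labor force = 176.35 + 7.57 = 183.92 million, so u = 7.57/183.92 = 4.12%.
After the change, unemployed and labor force both fall by 1.19 → E = 176.35, U = 6.38, labor force = 182.73 million.
New unemployment rate = 6.38 / 182.73 = 3.49%.

New unemployment rate ≈ 3.49%.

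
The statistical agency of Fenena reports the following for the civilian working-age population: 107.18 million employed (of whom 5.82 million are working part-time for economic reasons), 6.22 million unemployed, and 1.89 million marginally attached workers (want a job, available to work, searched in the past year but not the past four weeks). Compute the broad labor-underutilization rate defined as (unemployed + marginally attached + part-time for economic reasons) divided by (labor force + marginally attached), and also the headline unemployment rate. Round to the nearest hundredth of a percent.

Broad underutilization rate ≈ 12.08%; headline unemployment rate ≈ 5.49%.

Labor force = 107.18 + 6.22 = 113.40 million.
Numerator = 6.22 + 1.89 + 5.82 = 13.93 million.
Denominator = 113.40 + 1.89 = 115.29 million.
Broad rate = 13.93 / 115.29 = 12.08%.
Headline unemployment rate = 6.22 / 113.40 = 5.49%.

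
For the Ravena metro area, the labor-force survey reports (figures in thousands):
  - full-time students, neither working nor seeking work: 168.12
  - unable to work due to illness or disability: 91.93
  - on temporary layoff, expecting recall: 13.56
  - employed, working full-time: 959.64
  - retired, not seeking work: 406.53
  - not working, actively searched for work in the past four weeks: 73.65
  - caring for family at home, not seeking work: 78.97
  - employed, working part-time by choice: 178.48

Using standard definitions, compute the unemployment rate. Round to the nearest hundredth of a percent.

Unemployment rate ≈ 7.12%.

Employed = 959.64 + 178.48 = 1,138.12 thousand.
Unemployed = 13.56 + 73.65 = 87.21 thousand (jobless and actively searching, or on temporary layoff).
Labor force = 1,138.12 + 87.21 = 1,225.33 thousand.
Unemployment rate = 87.21 / 1,225.33 = 7.12%.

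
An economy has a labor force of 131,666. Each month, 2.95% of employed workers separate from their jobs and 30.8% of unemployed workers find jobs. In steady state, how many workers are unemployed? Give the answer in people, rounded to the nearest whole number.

Steady-state unemployment rate u* = s/(s+f) = 2.95/(2.95+30.8) = 0.087407.
Unemployed = u* × labor force = 0.087407 × 131,666 ≈ 11,509.

About 11,509 are unemployed in steady state.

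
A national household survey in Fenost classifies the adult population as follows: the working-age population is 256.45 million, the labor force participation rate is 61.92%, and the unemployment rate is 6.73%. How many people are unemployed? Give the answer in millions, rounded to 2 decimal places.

Labor force = 0.6192 × 256.45 = 158.79 million.
Unemployed = 0.0673 × 158.79 ≈ 10.69 million.

About 10.69 million are unemployed.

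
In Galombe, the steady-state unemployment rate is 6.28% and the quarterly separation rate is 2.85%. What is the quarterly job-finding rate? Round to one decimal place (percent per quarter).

Job-finding rate ≈ 42.5% per quarter.

From u* = s/(s+f): f = s·(1−u)/u.
f = 2.85 × (1 − 0.0628) / 0.0628 = 2.6710 / 0.0628 ≈ 42.5% per quarter.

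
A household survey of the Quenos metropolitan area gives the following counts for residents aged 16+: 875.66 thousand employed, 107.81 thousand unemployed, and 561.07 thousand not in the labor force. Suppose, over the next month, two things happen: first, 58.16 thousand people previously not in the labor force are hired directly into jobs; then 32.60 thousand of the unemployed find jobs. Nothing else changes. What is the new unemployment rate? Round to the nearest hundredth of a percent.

New unemployment rate ≈ 7.22%.

Initially, labor force = 875.66 + 107.81 = 983.47 thousand, so u = 107.81/983.47 = 10.96%.
After the first change, employed and labor force both rise by 58.16; unemployed unchanged → E = 933.82, U = 107.81, labor force = 1,041.63 thousand.
After the second change, unemployed falls and employed rises by 32.60; labor force unchanged → E = 966.42, U = 75.21, labor force = 1,041.63 thousand.
New unemployment rate = 75.21 / 1,041.63 = 7.22%.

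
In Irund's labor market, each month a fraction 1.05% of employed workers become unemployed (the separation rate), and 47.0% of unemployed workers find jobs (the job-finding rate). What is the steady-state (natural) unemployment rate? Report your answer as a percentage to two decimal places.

Steady-state unemployment rate ≈ 2.19%.

At steady state the flows balance: s·E = f·U, so U/(E+U) = s/(s+f).
u* = 1.05 / (1.05 + 47.0) = 1.05 / 48.05 = 2.19%.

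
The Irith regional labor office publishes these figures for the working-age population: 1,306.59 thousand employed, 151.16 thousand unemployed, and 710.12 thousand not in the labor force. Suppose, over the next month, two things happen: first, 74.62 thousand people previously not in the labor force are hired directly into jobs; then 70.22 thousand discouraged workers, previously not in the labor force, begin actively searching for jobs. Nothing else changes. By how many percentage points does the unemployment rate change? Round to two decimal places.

The unemployment rate changes by +3.44 percentage points.

Initially, labor force = 1,306.59 + 151.16 = 1,457.75 thousand, so u = 151.16/1,457.75 = 10.37%.
After the first change, employed and labor force both rise by 74.62; unemployed unchanged → E = 1,381.21, U = 151.16, labor force = 1,532.37 thousand.
After the second change, unemployed and labor force both rise by 70.22 → E = 1,381.21, U = 221.38, labor force = 1,602.59 thousand.
New unemployment rate = 221.38 / 1,602.59 = 13.81%.
Change = 13.81% − 10.37% = +3.44 percentage points.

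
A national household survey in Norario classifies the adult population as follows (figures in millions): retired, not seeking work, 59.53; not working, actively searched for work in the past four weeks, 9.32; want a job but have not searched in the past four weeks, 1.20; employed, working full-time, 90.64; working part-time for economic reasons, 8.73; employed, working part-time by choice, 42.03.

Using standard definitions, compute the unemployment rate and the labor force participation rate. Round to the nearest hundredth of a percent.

Employed = 90.64 + 8.73 + 42.03 = 141.40 million (anyone who worked, including part-time for economic reasons, counts as employed).
Unemployed = 9.32 million.
Labor force = 141.40 + 9.32 = 150.72 million.
Not in labor force = 59.53 + 1.20 = 60.73 million (those not working and not actively searching are outside the labor force — including those who want a job but have given up searching).
Civilian working-age population = 150.72 + 60.73 = 211.45 million.
Unemployment rate = 9.32 / 150.72 = 6.18%.
Labor force participation rate = 150.72 / 211.45 = 71.28%.

Unemployment rate ≈ 6.18%; labor force participation rate ≈ 71.28%.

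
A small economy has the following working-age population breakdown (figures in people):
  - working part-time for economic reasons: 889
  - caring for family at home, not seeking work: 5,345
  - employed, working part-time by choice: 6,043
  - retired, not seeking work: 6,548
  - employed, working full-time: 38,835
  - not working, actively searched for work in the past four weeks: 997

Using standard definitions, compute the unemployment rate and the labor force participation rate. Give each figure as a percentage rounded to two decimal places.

Unemployment rate ≈ 2.13%; labor force participation rate ≈ 79.72%.

Employed = 889 + 6,043 + 38,835 = 45,767 (anyone who worked, including part-time for economic reasons, counts as employed).
Unemployed = 997.
Labor force = 45,767 + 997 = 46,764.
Not in labor force = 5,345 + 6,548 = 11,893 (those not working and not actively searching are outside the labor force).
Civilian working-age population = 46,764 + 11,893 = 58,657.
Unemployment rate = 997 / 46,764 = 2.13%.
Labor force participation rate = 46,764 / 58,657 = 79.72%.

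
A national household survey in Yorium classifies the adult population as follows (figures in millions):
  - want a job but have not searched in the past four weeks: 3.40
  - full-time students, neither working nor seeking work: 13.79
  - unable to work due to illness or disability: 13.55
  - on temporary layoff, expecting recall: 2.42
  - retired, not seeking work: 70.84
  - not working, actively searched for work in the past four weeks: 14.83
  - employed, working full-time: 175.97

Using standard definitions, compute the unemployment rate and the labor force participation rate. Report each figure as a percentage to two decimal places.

Employed = 175.97 million.
Unemployed = 2.42 + 14.83 = 17.25 million (jobless and actively searching, or on temporary layoff).
Labor force = 175.97 + 17.25 = 193.22 million.
Not in labor force = 3.40 + 13.79 + 13.55 + 70.84 = 101.58 million (those not working and not actively searching are outside the labor force — including those who want a job but have given up searching).
Civilian working-age population = 193.22 + 101.58 = 294.80 million.
Unemployment rate = 17.25 / 193.22 = 8.93%.
Labor force participation rate = 193.22 / 294.80 = 65.54%.

Unemployment rate ≈ 8.93%; labor force participation rate ≈ 65.54%.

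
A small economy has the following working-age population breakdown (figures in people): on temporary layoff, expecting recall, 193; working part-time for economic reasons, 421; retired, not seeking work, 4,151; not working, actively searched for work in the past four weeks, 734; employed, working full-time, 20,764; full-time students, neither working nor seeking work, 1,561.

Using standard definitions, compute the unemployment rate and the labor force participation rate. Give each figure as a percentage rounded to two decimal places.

Unemployment rate ≈ 4.19%; labor force participation rate ≈ 79.47%.

Employed = 421 + 20,764 = 21,185 (anyone who worked, including part-time for economic reasons, counts as employed).
Unemployed = 193 + 734 = 927 (jobless and actively searching, or on temporary layoff).
Labor force = 21,185 + 927 = 22,112.
Not in labor force = 4,151 + 1,561 = 5,712 (those not working and not actively searching are outside the labor force).
Civilian working-age population = 22,112 + 5,712 = 27,824.
Unemployment rate = 927 / 22,112 = 4.19%.
Labor force participation rate = 22,112 / 27,824 = 79.47%.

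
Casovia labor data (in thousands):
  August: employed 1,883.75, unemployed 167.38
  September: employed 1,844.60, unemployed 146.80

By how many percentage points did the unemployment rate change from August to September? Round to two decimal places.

The unemployment rate changed by −0.79 percentage points.

August: labor force = 1,883.75 + 167.38 = 2,051.13; u = 167.38/2,051.13 = 8.16%.
September: labor force = 1,844.60 + 146.80 = 1,991.40; u = 146.80/1,991.40 = 7.37%.
Change = 7.37% − 8.16% = −0.79 pp.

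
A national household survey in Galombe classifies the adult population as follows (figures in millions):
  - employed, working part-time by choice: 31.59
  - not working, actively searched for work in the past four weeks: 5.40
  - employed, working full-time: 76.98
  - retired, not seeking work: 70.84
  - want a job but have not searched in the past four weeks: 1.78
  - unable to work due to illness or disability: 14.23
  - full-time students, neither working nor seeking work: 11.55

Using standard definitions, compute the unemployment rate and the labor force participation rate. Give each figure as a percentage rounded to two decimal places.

Unemployment rate ≈ 4.74%; labor force participation rate ≈ 53.67%.

Employed = 31.59 + 76.98 = 108.57 million.
Unemployed = 5.40 million.
Labor force = 108.57 + 5.40 = 113.97 million.
Not in labor force = 70.84 + 1.78 + 14.23 + 11.55 = 98.40 million (those not working and not actively searching are outside the labor force — including those who want a job but have given up searching).
Civilian working-age population = 113.97 + 98.40 = 212.37 million.
Unemployment rate = 5.40 / 113.97 = 4.74%.
Labor force participation rate = 113.97 / 212.37 = 53.67%.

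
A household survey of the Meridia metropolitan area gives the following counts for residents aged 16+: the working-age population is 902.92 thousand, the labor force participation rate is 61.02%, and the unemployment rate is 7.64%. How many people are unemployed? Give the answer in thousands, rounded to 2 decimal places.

About 42.09 thousand are unemployed.

Labor force = 0.6102 × 902.92 = 550.96 thousand.
Unemployed = 0.0764 × 550.96 ≈ 42.09 thousand.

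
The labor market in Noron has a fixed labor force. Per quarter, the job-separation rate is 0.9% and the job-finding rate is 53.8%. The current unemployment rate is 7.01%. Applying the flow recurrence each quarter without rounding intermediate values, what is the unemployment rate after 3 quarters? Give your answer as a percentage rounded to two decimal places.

Unemployment rate after three quarters ≈ 2.14%.

With a fixed labor force, u_{t+1} = u_t + s·(1−u_t) − f·u_t = u_t·(1−s−f) + s.
Here 1−s−f = 0.453 and s = 0.009.
u_1 = 0.070100 × 0.453 + 0.009 = 0.040755.
u_2 = 0.040755 × 0.453 + 0.009 = 0.027462.
u_3 = 0.027462 × 0.453 + 0.009 = 0.021440.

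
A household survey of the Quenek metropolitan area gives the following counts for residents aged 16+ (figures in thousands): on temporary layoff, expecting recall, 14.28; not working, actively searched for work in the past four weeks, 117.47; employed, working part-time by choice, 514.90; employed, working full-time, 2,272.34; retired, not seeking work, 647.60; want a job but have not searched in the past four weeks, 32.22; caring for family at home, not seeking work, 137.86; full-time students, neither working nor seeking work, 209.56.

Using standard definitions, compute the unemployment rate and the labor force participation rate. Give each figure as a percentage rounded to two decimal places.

Employed = 514.90 + 2,272.34 = 2,787.24 thousand.
Unemployed = 14.28 + 117.47 = 131.75 thousand (jobless and actively searching, or on temporary layoff).
Labor force = 2,787.24 + 131.75 = 2,918.99 thousand.
Not in labor force = 647.60 + 32.22 + 137.86 + 209.56 = 1,027.24 thousand (those not working and not actively searching are outside the labor force — including those who want a job but have given up searching).
Civilian working-age population = 2,918.99 + 1,027.24 = 3,946.23 thousand.
Unemployment rate = 131.75 / 2,918.99 = 4.51%.
Labor force participation rate = 2,918.99 / 3,946.23 = 73.97%.

Unemployment rate ≈ 4.51%; labor force participation rate ≈ 73.97%.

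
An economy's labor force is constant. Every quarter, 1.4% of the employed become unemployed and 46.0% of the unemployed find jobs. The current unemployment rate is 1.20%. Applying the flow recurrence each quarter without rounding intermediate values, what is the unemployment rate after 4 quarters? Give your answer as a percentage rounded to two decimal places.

Unemployment rate after four quarters ≈ 2.82%.

With a fixed labor force, u_{t+1} = u_t + s·(1−u_t) − f·u_t = u_t·(1−s−f) + s.
Here 1−s−f = 0.526 and s = 0.014.
u_1 = 0.012000 × 0.526 + 0.014 = 0.020312.
u_2 = 0.020312 × 0.526 + 0.014 = 0.024684.
u_3 = 0.024684 × 0.526 + 0.014 = 0.026984.
u_4 = 0.026984 × 0.526 + 0.014 = 0.028194.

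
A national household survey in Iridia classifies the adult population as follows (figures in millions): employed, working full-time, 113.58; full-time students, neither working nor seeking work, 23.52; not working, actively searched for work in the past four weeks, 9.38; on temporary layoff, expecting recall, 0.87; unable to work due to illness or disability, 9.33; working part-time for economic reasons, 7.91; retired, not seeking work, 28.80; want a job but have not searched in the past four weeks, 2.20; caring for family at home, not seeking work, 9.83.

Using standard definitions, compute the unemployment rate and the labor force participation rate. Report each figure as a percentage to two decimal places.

Employed = 113.58 + 7.91 = 121.49 million (anyone who worked, including part-time for economic reasons, counts as employed).
Unemployed = 9.38 + 0.87 = 10.25 million (jobless and actively searching, or on temporary layoff).
Labor force = 121.49 + 10.25 = 131.74 million.
Not in labor force = 23.52 + 9.33 + 28.80 + 2.20 + 9.83 = 73.68 million (those not working and not actively searching are outside the labor force — including those who want a job but have given up searching).
Civilian working-age population = 131.74 + 73.68 = 205.42 million.
Unemployment rate = 10.25 / 131.74 = 7.78%.
Labor force participation rate = 131.74 / 205.42 = 64.13%.

Unemployment rate ≈ 7.78%; labor force participation rate ≈ 64.13%.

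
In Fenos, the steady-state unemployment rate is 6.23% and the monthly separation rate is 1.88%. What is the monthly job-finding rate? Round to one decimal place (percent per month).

Job-finding rate ≈ 28.3% per month.

From u* = s/(s+f): f = s·(1−u)/u.
f = 1.88 × (1 − 0.0623) / 0.0623 = 1.7629 / 0.0623 ≈ 28.3% per month.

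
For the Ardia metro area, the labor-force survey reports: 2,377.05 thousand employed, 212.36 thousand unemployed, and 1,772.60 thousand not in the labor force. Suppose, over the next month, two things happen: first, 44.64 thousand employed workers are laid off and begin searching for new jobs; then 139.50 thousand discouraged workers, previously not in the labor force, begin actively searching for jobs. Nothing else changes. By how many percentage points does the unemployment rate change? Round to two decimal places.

Initially, labor force = 2,377.05 + 212.36 = 2,589.41 thousand, so u = 212.36/2,589.41 = 8.20%.
After the first change, employed falls and unemployed rises by 44.64; labor force unchanged → E = 2,332.41, U = 257.00, labor force = 2,589.41 thousand.
After the second change, unemployed and labor force both rise by 139.50 → E = 2,332.41, U = 396.50, labor force = 2,728.91 thousand.
New unemployment rate = 396.50 / 2,728.91 = 14.53%.
Change = 14.53% − 8.20% = +6.33 percentage points.

The unemployment rate changes by +6.33 percentage points.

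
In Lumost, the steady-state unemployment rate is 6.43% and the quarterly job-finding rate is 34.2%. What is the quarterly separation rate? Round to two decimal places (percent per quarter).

From u* = s/(s+f): s = u·f/(1−u).
s = 0.0643 × 34.2 / (1 − 0.0643) = 2.1991 / 0.9357 ≈ 2.35% per quarter.

Separation rate ≈ 2.35% per quarter.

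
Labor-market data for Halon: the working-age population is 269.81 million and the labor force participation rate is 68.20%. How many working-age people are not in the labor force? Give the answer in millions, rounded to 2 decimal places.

Share not in the labor force = 1 − 0.6820 = 0.3180.
Not in labor force = 0.3180 × 269.81 ≈ 85.80 million.

About 85.80 million are not in the labor force.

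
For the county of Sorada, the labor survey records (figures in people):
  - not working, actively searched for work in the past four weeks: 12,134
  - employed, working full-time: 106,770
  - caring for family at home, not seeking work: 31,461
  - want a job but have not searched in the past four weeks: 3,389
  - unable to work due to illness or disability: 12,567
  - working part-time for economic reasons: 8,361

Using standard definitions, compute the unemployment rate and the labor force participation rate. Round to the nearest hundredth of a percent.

Unemployment rate ≈ 9.53%; labor force participation rate ≈ 72.86%.

Employed = 106,770 + 8,361 = 115,131 (anyone who worked, including part-time for economic reasons, counts as employed).
Unemployed = 12,134.
Labor force = 115,131 + 12,134 = 127,265.
Not in labor force = 31,461 + 3,389 + 12,567 = 47,417 (those not working and not actively searching are outside the labor force — including those who want a job but have given up searching).
Civilian working-age population = 127,265 + 47,417 = 174,682.
Unemployment rate = 12,134 / 127,265 = 9.53%.
Labor force participation rate = 127,265 / 174,682 = 72.86%.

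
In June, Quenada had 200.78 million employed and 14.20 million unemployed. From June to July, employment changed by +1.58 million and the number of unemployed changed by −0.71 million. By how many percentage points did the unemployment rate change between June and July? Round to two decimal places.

June: labor force = 200.78 + 14.20 = 214.98; u = 14.20/214.98 = 6.61%.
July: labor force = 202.36 + 13.49 = 215.85; u = 13.49/215.85 = 6.25%.
Change = 6.25% − 6.61% = −0.36 pp.

The unemployment rate changed by −0.36 percentage points.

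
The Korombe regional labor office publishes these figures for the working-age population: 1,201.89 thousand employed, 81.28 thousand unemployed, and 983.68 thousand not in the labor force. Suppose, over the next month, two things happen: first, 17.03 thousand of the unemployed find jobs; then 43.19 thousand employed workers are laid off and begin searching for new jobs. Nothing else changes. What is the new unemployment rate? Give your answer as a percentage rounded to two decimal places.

New unemployment rate ≈ 8.37%.

Initially, labor force = 1,201.89 + 81.28 = 1,283.17 thousand, so u = 81.28/1,283.17 = 6.33%.
After the first change, unemployed falls and employed rises by 17.03; labor force unchanged → E = 1,218.92, U = 64.25, labor force = 1,283.17 thousand.
After the second change, employed falls and unemployed rises by 43.19; labor force unchanged → E = 1,175.73, U = 107.44, labor force = 1,283.17 thousand.
New unemployment rate = 107.44 / 1,283.17 = 8.37%.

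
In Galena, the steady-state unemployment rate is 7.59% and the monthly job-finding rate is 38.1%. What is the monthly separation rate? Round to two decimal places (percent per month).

Separation rate ≈ 3.13% per month.

From u* = s/(s+f): s = u·f/(1−u).
s = 0.0759 × 38.1 / (1 − 0.0759) = 2.8918 / 0.9241 ≈ 3.13% per month.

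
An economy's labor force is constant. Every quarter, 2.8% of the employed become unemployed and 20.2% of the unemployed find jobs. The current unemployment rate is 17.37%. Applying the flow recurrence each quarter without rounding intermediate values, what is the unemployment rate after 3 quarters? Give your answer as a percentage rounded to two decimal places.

Unemployment rate after three quarters ≈ 14.55%.

With a fixed labor force, u_{t+1} = u_t + s·(1−u_t) − f·u_t = u_t·(1−s−f) + s.
Here 1−s−f = 0.770 and s = 0.028.
u_1 = 0.173700 × 0.770 + 0.028 = 0.161749.
u_2 = 0.161749 × 0.770 + 0.028 = 0.152547.
u_3 = 0.152547 × 0.770 + 0.028 = 0.145461.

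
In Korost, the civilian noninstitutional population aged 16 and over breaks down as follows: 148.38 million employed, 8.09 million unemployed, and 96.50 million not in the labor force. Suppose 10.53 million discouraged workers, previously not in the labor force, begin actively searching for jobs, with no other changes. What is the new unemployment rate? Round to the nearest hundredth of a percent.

Initially, labor force = 148.38 + 8.09 = 156.47 million, so u = 8.09/156.47 = 5.17%.
After the change, unemployed and labor force both rise by 10.53 → E = 148.38, U = 18.62, labor force = 167.00 million.
New unemployment rate = 18.62 / 167.00 = 11.15%.

New unemployment rate ≈ 11.15%.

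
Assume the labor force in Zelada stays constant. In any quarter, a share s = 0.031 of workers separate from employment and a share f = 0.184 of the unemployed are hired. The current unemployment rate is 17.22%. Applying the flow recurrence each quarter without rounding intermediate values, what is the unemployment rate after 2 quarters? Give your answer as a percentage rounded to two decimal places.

With a fixed labor force, u_{t+1} = u_t + s·(1−u_t) − f·u_t = u_t·(1−s−f) + s.
Here 1−s−f = 0.785 and s = 0.031.
u_1 = 0.172200 × 0.785 + 0.031 = 0.166177.
u_2 = 0.166177 × 0.785 + 0.031 = 0.161449.

Unemployment rate after two quarters ≈ 16.14%.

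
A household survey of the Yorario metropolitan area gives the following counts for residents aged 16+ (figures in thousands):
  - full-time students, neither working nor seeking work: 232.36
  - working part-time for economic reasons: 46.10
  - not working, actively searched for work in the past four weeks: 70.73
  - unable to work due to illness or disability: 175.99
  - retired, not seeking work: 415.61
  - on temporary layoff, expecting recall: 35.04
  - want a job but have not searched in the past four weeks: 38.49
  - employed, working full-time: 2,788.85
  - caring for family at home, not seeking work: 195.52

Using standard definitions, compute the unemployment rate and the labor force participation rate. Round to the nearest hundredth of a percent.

Unemployment rate ≈ 3.60%; labor force participation rate ≈ 73.54%.

Employed = 46.10 + 2,788.85 = 2,834.95 thousand (anyone who worked, including part-time for economic reasons, counts as employed).
Unemployed = 70.73 + 35.04 = 105.77 thousand (jobless and actively searching, or on temporary layoff).
Labor force = 2,834.95 + 105.77 = 2,940.72 thousand.
Not in labor force = 232.36 + 175.99 + 415.61 + 38.49 + 195.52 = 1,057.97 thousand (those not working and not actively searching are outside the labor force — including those who want a job but have given up searching).
Civilian working-age population = 2,940.72 + 1,057.97 = 3,998.69 thousand.
Unemployment rate = 105.77 / 2,940.72 = 3.60%.
Labor force participation rate = 2,940.72 / 3,998.69 = 73.54%.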